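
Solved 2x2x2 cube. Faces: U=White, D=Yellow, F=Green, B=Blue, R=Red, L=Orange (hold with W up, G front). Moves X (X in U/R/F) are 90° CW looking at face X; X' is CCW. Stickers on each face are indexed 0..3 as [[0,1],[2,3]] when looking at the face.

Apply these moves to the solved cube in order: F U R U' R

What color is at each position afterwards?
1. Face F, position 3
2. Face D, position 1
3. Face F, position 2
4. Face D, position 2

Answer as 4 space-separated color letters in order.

After move 1 (F): F=GGGG U=WWOO R=WRWR D=RRYY L=OYOY
After move 2 (U): U=OWOW F=WRGG R=BBWR B=OYBB L=GGOY
After move 3 (R): R=WBRB U=OROG F=WRGY D=RBYO B=WYWB
After move 4 (U'): U=RGOO F=GGGY R=WRRB B=WBWB L=WYOY
After move 5 (R): R=RWBR U=RGOY F=GBGO D=RWYW B=OBGB
Query 1: F[3] = O
Query 2: D[1] = W
Query 3: F[2] = G
Query 4: D[2] = Y

Answer: O W G Y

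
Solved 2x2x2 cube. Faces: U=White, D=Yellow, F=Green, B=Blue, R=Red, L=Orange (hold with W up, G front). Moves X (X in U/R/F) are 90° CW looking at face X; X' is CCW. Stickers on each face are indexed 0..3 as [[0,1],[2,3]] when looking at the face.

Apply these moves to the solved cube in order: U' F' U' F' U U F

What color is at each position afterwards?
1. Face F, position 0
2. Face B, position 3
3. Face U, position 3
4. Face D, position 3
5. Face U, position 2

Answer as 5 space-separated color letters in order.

Answer: B B G Y W

Derivation:
After move 1 (U'): U=WWWW F=OOGG R=GGRR B=RRBB L=BBOO
After move 2 (F'): F=OGOG U=WWGR R=YGYR D=BOYY L=BWOW
After move 3 (U'): U=WRWG F=BWOG R=OGYR B=YGBB L=RROW
After move 4 (F'): F=WGBO U=WROY R=OGBR D=RWYY L=RGOW
After move 5 (U): U=OWYR F=OGBO R=YGBR B=RGBB L=WGOW
After move 6 (U): U=YORW F=YGBO R=RGBR B=WGBB L=OGOW
After move 7 (F): F=BYOG U=YOWG R=RGWR D=BRYY L=OROW
Query 1: F[0] = B
Query 2: B[3] = B
Query 3: U[3] = G
Query 4: D[3] = Y
Query 5: U[2] = W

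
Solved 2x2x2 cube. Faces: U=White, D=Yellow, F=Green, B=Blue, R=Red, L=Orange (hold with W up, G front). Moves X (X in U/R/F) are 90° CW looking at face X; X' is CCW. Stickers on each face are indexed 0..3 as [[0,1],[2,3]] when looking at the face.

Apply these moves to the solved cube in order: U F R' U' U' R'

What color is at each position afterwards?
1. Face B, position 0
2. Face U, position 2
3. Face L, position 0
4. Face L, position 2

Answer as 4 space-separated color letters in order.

Answer: R B B O

Derivation:
After move 1 (U): U=WWWW F=RRGG R=BBRR B=OOBB L=GGOO
After move 2 (F): F=GRGR U=WWOG R=WBWR D=RBYY L=GYOY
After move 3 (R'): R=BRWW U=WBOO F=GWGG D=RRYR B=YOBB
After move 4 (U'): U=BOWO F=GYGG R=GWWW B=BRBB L=YOOY
After move 5 (U'): U=OOBW F=YOGG R=GYWW B=GWBB L=BROY
After move 6 (R'): R=YWGW U=OBBG F=YOGW D=ROYG B=RWRB
Query 1: B[0] = R
Query 2: U[2] = B
Query 3: L[0] = B
Query 4: L[2] = O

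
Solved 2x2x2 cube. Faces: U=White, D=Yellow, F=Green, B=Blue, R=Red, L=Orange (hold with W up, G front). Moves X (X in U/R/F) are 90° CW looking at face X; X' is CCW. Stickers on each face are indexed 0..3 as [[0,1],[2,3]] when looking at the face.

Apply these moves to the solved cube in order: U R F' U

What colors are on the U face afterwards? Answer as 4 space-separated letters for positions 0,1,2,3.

Answer: R W R R

Derivation:
After move 1 (U): U=WWWW F=RRGG R=BBRR B=OOBB L=GGOO
After move 2 (R): R=RBRB U=WRWG F=RYGY D=YBYO B=WOWB
After move 3 (F'): F=YYRG U=WRRR R=BBYB D=GOYO L=GGOW
After move 4 (U): U=RWRR F=BBRG R=WOYB B=GGWB L=YYOW
Query: U face = RWRR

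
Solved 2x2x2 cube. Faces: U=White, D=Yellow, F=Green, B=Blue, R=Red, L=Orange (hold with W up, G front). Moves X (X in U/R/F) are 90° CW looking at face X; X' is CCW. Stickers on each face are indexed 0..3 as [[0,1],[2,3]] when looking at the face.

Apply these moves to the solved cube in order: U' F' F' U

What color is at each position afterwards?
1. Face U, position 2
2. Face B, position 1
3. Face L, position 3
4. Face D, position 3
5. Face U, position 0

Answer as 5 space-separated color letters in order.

Answer: Y R G Y Y

Derivation:
After move 1 (U'): U=WWWW F=OOGG R=GGRR B=RRBB L=BBOO
After move 2 (F'): F=OGOG U=WWGR R=YGYR D=BOYY L=BWOW
After move 3 (F'): F=GGOO U=WWYY R=OGBR D=WWYY L=BROG
After move 4 (U): U=YWYW F=OGOO R=RRBR B=BRBB L=GGOG
Query 1: U[2] = Y
Query 2: B[1] = R
Query 3: L[3] = G
Query 4: D[3] = Y
Query 5: U[0] = Y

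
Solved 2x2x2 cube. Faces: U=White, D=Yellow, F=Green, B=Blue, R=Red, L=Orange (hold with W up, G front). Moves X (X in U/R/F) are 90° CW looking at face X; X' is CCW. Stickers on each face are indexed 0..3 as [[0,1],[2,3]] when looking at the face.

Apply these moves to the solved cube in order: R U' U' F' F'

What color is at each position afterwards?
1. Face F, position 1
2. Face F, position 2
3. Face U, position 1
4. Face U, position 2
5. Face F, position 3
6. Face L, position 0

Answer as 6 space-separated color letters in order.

After move 1 (R): R=RRRR U=WGWG F=GYGY D=YBYB B=WBWB
After move 2 (U'): U=GGWW F=OOGY R=GYRR B=RRWB L=WBOO
After move 3 (U'): U=GWGW F=WBGY R=OORR B=GYWB L=RROO
After move 4 (F'): F=BYWG U=GWOR R=BOYR D=ROYB L=RWOG
After move 5 (F'): F=YGBW U=GWBY R=OORR D=WGYB L=RROO
Query 1: F[1] = G
Query 2: F[2] = B
Query 3: U[1] = W
Query 4: U[2] = B
Query 5: F[3] = W
Query 6: L[0] = R

Answer: G B W B W R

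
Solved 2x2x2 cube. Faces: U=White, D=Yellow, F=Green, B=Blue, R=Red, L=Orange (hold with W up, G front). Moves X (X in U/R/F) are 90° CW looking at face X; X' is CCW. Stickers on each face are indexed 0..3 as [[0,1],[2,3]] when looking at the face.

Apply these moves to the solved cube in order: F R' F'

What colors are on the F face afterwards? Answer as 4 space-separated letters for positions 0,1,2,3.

After move 1 (F): F=GGGG U=WWOO R=WRWR D=RRYY L=OYOY
After move 2 (R'): R=RRWW U=WBOB F=GWGO D=RGYG B=YBRB
After move 3 (F'): F=WOGG U=WBRW R=GRRW D=YYYG L=OBOO
Query: F face = WOGG

Answer: W O G G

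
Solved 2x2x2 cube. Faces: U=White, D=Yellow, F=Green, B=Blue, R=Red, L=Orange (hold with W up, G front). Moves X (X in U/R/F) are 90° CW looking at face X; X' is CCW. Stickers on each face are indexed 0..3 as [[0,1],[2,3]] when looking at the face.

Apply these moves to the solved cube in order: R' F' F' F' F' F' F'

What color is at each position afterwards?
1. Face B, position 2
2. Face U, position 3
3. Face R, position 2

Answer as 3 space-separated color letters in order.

Answer: Y Y O

Derivation:
After move 1 (R'): R=RRRR U=WBWB F=GWGW D=YGYG B=YBYB
After move 2 (F'): F=WWGG U=WBRR R=GRYR D=OOYG L=OBOW
After move 3 (F'): F=WGWG U=WBGY R=OROR D=BWYG L=OROR
After move 4 (F'): F=GGWW U=WBOO R=WRBR D=RRYG L=OYOG
After move 5 (F'): F=GWGW U=WBWB R=RRRR D=YGYG L=OOOO
After move 6 (F'): F=WWGG U=WBRR R=GRYR D=OOYG L=OBOW
After move 7 (F'): F=WGWG U=WBGY R=OROR D=BWYG L=OROR
Query 1: B[2] = Y
Query 2: U[3] = Y
Query 3: R[2] = O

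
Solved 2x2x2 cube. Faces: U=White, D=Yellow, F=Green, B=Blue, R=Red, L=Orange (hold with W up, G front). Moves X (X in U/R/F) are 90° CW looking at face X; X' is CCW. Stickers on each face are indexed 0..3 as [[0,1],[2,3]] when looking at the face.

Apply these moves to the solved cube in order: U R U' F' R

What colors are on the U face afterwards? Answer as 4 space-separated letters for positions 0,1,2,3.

Answer: R Y R G

Derivation:
After move 1 (U): U=WWWW F=RRGG R=BBRR B=OOBB L=GGOO
After move 2 (R): R=RBRB U=WRWG F=RYGY D=YBYO B=WOWB
After move 3 (U'): U=RGWW F=GGGY R=RYRB B=RBWB L=WOOO
After move 4 (F'): F=GYGG U=RGRR R=BYYB D=OOYO L=WWOW
After move 5 (R): R=YBBY U=RYRG F=GOGO D=OWYR B=RBGB
Query: U face = RYRG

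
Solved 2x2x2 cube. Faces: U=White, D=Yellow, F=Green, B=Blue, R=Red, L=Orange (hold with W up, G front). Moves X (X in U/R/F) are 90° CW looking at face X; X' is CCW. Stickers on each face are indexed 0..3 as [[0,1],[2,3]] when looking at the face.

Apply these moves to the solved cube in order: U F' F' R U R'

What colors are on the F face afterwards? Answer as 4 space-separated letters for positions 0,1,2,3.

After move 1 (U): U=WWWW F=RRGG R=BBRR B=OOBB L=GGOO
After move 2 (F'): F=RGRG U=WWBR R=YBYR D=GOYY L=GWOW
After move 3 (F'): F=GGRR U=WWYY R=OBGR D=WWYY L=GROB
After move 4 (R): R=GORB U=WGYR F=GWRY D=WBYO B=YOWB
After move 5 (U): U=YWRG F=GORY R=YORB B=GRWB L=GWOB
After move 6 (R'): R=OBYR U=YWRG F=GWRG D=WOYY B=ORBB
Query: F face = GWRG

Answer: G W R G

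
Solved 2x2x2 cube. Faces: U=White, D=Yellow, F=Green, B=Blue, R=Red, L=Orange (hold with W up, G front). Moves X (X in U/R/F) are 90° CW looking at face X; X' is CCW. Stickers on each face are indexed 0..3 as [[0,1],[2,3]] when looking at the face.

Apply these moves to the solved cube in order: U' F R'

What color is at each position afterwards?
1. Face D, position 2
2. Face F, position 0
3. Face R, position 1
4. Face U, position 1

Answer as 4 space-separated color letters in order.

After move 1 (U'): U=WWWW F=OOGG R=GGRR B=RRBB L=BBOO
After move 2 (F): F=GOGO U=WWOB R=WGWR D=RGYY L=BYOY
After move 3 (R'): R=GRWW U=WBOR F=GWGB D=ROYO B=YRGB
Query 1: D[2] = Y
Query 2: F[0] = G
Query 3: R[1] = R
Query 4: U[1] = B

Answer: Y G R B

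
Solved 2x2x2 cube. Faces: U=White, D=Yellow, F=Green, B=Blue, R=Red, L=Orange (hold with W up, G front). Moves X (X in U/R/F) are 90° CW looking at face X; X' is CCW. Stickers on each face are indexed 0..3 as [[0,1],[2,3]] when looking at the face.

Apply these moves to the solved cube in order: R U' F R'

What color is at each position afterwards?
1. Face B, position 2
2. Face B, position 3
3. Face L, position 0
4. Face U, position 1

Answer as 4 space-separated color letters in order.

After move 1 (R): R=RRRR U=WGWG F=GYGY D=YBYB B=WBWB
After move 2 (U'): U=GGWW F=OOGY R=GYRR B=RRWB L=WBOO
After move 3 (F): F=GOYO U=GGOB R=WYWR D=RGYB L=WYOB
After move 4 (R'): R=YRWW U=GWOR F=GGYB D=ROYO B=BRGB
Query 1: B[2] = G
Query 2: B[3] = B
Query 3: L[0] = W
Query 4: U[1] = W

Answer: G B W W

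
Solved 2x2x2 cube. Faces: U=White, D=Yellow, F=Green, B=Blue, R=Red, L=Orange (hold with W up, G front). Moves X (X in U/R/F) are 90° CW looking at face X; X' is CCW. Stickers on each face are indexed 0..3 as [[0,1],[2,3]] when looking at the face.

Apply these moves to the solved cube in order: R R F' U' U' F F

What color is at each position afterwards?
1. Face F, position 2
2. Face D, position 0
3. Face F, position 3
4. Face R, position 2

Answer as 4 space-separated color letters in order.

After move 1 (R): R=RRRR U=WGWG F=GYGY D=YBYB B=WBWB
After move 2 (R): R=RRRR U=WYWY F=GBGB D=YWYW B=GBGB
After move 3 (F'): F=BBGG U=WYRR R=WRYR D=OOYW L=OYOW
After move 4 (U'): U=YRWR F=OYGG R=BBYR B=WRGB L=GBOW
After move 5 (U'): U=RRYW F=GBGG R=OYYR B=BBGB L=WROW
After move 6 (F): F=GGGB U=RRWR R=YYWR D=YOYW L=WOOO
After move 7 (F): F=GGBG U=RROO R=WYRR D=WYYW L=WYOO
Query 1: F[2] = B
Query 2: D[0] = W
Query 3: F[3] = G
Query 4: R[2] = R

Answer: B W G R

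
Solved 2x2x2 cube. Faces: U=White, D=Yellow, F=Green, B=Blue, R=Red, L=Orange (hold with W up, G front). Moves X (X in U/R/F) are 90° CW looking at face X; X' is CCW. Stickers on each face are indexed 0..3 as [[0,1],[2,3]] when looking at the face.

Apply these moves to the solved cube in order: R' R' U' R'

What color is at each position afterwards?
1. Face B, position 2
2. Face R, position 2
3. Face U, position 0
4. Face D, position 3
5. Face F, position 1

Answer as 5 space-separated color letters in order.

Answer: W G Y B Y

Derivation:
After move 1 (R'): R=RRRR U=WBWB F=GWGW D=YGYG B=YBYB
After move 2 (R'): R=RRRR U=WYWY F=GBGB D=YWYW B=GBGB
After move 3 (U'): U=YYWW F=OOGB R=GBRR B=RRGB L=GBOO
After move 4 (R'): R=BRGR U=YGWR F=OYGW D=YOYB B=WRWB
Query 1: B[2] = W
Query 2: R[2] = G
Query 3: U[0] = Y
Query 4: D[3] = B
Query 5: F[1] = Y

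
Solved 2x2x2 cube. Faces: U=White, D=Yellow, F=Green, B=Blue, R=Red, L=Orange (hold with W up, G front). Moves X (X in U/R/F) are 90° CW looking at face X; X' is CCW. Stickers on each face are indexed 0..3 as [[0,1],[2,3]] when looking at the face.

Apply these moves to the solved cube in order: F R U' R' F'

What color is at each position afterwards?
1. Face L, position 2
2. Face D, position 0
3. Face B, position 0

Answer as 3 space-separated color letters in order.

After move 1 (F): F=GGGG U=WWOO R=WRWR D=RRYY L=OYOY
After move 2 (R): R=WWRR U=WGOG F=GRGY D=RBYB B=OBWB
After move 3 (U'): U=GGWO F=OYGY R=GRRR B=WWWB L=OBOY
After move 4 (R'): R=RRGR U=GWWW F=OGGO D=RYYY B=BWBB
After move 5 (F'): F=GOOG U=GWRG R=YRRR D=BYYY L=OWOW
Query 1: L[2] = O
Query 2: D[0] = B
Query 3: B[0] = B

Answer: O B B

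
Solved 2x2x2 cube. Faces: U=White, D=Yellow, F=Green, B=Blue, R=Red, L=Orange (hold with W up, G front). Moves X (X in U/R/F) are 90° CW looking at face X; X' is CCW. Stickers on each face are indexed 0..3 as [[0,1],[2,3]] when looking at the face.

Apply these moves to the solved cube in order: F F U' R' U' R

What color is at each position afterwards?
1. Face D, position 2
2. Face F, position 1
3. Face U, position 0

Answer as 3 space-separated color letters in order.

After move 1 (F): F=GGGG U=WWOO R=WRWR D=RRYY L=OYOY
After move 2 (F): F=GGGG U=WWYY R=OROR D=WWYY L=OROR
After move 3 (U'): U=WYWY F=ORGG R=GGOR B=ORBB L=BBOR
After move 4 (R'): R=GRGO U=WBWO F=OYGY D=WRYG B=YRWB
After move 5 (U'): U=BOWW F=BBGY R=OYGO B=GRWB L=YROR
After move 6 (R): R=GOOY U=BBWY F=BRGG D=WWYG B=WROB
Query 1: D[2] = Y
Query 2: F[1] = R
Query 3: U[0] = B

Answer: Y R B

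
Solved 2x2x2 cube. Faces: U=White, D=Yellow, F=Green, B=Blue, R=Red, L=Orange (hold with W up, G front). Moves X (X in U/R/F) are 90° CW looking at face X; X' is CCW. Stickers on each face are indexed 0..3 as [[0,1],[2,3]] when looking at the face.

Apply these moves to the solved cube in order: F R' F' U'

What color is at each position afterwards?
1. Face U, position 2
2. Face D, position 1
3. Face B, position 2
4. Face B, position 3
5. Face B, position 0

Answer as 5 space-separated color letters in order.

After move 1 (F): F=GGGG U=WWOO R=WRWR D=RRYY L=OYOY
After move 2 (R'): R=RRWW U=WBOB F=GWGO D=RGYG B=YBRB
After move 3 (F'): F=WOGG U=WBRW R=GRRW D=YYYG L=OBOO
After move 4 (U'): U=BWWR F=OBGG R=WORW B=GRRB L=YBOO
Query 1: U[2] = W
Query 2: D[1] = Y
Query 3: B[2] = R
Query 4: B[3] = B
Query 5: B[0] = G

Answer: W Y R B G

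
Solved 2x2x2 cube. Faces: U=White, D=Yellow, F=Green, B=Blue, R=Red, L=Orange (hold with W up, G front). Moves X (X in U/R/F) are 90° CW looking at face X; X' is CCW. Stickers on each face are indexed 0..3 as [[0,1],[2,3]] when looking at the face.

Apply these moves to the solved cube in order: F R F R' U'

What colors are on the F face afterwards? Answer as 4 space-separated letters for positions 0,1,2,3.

Answer: O R Y Y

Derivation:
After move 1 (F): F=GGGG U=WWOO R=WRWR D=RRYY L=OYOY
After move 2 (R): R=WWRR U=WGOG F=GRGY D=RBYB B=OBWB
After move 3 (F): F=GGYR U=WGYY R=OWGR D=RWYB L=OROB
After move 4 (R'): R=WROG U=WWYO F=GGYY D=RGYR B=BBWB
After move 5 (U'): U=WOWY F=ORYY R=GGOG B=WRWB L=BBOB
Query: F face = ORYY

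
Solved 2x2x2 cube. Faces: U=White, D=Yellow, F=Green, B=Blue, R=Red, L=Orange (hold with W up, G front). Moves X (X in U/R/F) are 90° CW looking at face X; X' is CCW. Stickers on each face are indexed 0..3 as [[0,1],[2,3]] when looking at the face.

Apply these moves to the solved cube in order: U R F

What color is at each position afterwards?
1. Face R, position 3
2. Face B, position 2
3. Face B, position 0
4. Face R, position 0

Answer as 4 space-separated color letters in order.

Answer: B W W W

Derivation:
After move 1 (U): U=WWWW F=RRGG R=BBRR B=OOBB L=GGOO
After move 2 (R): R=RBRB U=WRWG F=RYGY D=YBYO B=WOWB
After move 3 (F): F=GRYY U=WROG R=WBGB D=RRYO L=GYOB
Query 1: R[3] = B
Query 2: B[2] = W
Query 3: B[0] = W
Query 4: R[0] = W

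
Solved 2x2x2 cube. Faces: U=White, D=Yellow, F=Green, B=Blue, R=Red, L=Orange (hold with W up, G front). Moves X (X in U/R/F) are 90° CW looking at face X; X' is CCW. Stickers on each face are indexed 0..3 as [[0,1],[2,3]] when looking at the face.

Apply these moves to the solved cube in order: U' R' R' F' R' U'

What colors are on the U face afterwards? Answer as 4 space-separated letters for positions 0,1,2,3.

After move 1 (U'): U=WWWW F=OOGG R=GGRR B=RRBB L=BBOO
After move 2 (R'): R=GRGR U=WBWR F=OWGW D=YOYG B=YRYB
After move 3 (R'): R=RRGG U=WYWY F=OBGR D=YWYW B=GROB
After move 4 (F'): F=BROG U=WYRG R=WRYG D=BOYW L=BYOW
After move 5 (R'): R=RGWY U=WORG F=BYOG D=BRYG B=WROB
After move 6 (U'): U=OGWR F=BYOG R=BYWY B=RGOB L=WROW
Query: U face = OGWR

Answer: O G W R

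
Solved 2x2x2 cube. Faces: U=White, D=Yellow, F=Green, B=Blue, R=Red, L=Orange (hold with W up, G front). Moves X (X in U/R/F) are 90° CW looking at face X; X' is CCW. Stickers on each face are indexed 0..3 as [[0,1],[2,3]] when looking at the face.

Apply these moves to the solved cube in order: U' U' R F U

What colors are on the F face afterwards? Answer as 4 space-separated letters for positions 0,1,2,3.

Answer: W O Y Y

Derivation:
After move 1 (U'): U=WWWW F=OOGG R=GGRR B=RRBB L=BBOO
After move 2 (U'): U=WWWW F=BBGG R=OORR B=GGBB L=RROO
After move 3 (R): R=RORO U=WBWG F=BYGY D=YBYG B=WGWB
After move 4 (F): F=GBYY U=WBOR R=WOGO D=RRYG L=RYOB
After move 5 (U): U=OWRB F=WOYY R=WGGO B=RYWB L=GBOB
Query: F face = WOYY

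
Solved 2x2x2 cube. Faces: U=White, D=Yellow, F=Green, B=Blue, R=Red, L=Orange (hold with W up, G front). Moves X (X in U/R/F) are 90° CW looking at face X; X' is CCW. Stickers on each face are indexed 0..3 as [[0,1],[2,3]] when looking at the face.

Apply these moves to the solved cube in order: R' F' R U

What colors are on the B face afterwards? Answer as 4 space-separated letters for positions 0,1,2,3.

After move 1 (R'): R=RRRR U=WBWB F=GWGW D=YGYG B=YBYB
After move 2 (F'): F=WWGG U=WBRR R=GRYR D=OOYG L=OBOW
After move 3 (R): R=YGRR U=WWRG F=WOGG D=OYYY B=RBBB
After move 4 (U): U=RWGW F=YGGG R=RBRR B=OBBB L=WOOW
Query: B face = OBBB

Answer: O B B B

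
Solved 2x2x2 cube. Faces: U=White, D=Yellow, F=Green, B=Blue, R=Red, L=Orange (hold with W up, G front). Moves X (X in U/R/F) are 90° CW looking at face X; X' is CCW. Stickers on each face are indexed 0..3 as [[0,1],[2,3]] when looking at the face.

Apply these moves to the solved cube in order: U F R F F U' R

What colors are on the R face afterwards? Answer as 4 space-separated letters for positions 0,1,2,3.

After move 1 (U): U=WWWW F=RRGG R=BBRR B=OOBB L=GGOO
After move 2 (F): F=GRGR U=WWOG R=WBWR D=RBYY L=GYOY
After move 3 (R): R=WWRB U=WROR F=GBGY D=RBYO B=GOWB
After move 4 (F): F=GGYB U=WRYY R=OWRB D=RWYO L=GROB
After move 5 (F): F=YGBG U=WRBR R=YWYB D=ROYO L=GROW
After move 6 (U'): U=RRWB F=GRBG R=YGYB B=YWWB L=GOOW
After move 7 (R): R=YYBG U=RRWG F=GOBO D=RWYY B=BWRB
Query: R face = YYBG

Answer: Y Y B G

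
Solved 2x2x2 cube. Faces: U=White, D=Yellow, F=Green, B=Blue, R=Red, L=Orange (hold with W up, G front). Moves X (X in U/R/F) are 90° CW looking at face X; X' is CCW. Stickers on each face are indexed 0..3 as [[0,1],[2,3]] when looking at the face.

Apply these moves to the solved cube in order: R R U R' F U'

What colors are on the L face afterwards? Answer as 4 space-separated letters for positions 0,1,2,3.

Answer: W O O R

Derivation:
After move 1 (R): R=RRRR U=WGWG F=GYGY D=YBYB B=WBWB
After move 2 (R): R=RRRR U=WYWY F=GBGB D=YWYW B=GBGB
After move 3 (U): U=WWYY F=RRGB R=GBRR B=OOGB L=GBOO
After move 4 (R'): R=BRGR U=WGYO F=RWGY D=YRYB B=WOWB
After move 5 (F): F=GRYW U=WGOB R=YROR D=GBYB L=GYOR
After move 6 (U'): U=GBWO F=GYYW R=GROR B=YRWB L=WOOR
Query: L face = WOOR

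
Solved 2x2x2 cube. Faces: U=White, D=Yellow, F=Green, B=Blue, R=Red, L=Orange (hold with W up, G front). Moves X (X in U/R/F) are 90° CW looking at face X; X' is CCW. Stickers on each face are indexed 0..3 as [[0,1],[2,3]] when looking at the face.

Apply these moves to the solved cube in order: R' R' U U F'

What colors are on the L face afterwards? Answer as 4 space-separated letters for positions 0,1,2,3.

After move 1 (R'): R=RRRR U=WBWB F=GWGW D=YGYG B=YBYB
After move 2 (R'): R=RRRR U=WYWY F=GBGB D=YWYW B=GBGB
After move 3 (U): U=WWYY F=RRGB R=GBRR B=OOGB L=GBOO
After move 4 (U): U=YWYW F=GBGB R=OORR B=GBGB L=RROO
After move 5 (F'): F=BBGG U=YWOR R=WOYR D=ROYW L=RWOY
Query: L face = RWOY

Answer: R W O Y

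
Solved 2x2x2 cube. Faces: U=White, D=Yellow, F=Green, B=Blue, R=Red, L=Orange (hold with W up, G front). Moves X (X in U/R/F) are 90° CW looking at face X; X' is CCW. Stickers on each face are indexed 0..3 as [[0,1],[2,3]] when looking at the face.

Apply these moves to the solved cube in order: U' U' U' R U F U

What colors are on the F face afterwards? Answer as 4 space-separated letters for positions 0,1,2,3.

After move 1 (U'): U=WWWW F=OOGG R=GGRR B=RRBB L=BBOO
After move 2 (U'): U=WWWW F=BBGG R=OORR B=GGBB L=RROO
After move 3 (U'): U=WWWW F=RRGG R=BBRR B=OOBB L=GGOO
After move 4 (R): R=RBRB U=WRWG F=RYGY D=YBYO B=WOWB
After move 5 (U): U=WWGR F=RBGY R=WORB B=GGWB L=RYOO
After move 6 (F): F=GRYB U=WWOY R=GORB D=RWYO L=RYOB
After move 7 (U): U=OWYW F=GOYB R=GGRB B=RYWB L=GROB
Query: F face = GOYB

Answer: G O Y B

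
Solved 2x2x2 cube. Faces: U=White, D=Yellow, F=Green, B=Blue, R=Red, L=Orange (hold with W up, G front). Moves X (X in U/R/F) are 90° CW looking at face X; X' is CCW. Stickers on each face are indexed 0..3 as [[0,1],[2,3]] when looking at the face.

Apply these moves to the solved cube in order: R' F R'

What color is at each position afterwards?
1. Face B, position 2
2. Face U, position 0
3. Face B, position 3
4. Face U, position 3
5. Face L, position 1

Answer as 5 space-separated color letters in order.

After move 1 (R'): R=RRRR U=WBWB F=GWGW D=YGYG B=YBYB
After move 2 (F): F=GGWW U=WBOO R=WRBR D=RRYG L=OYOG
After move 3 (R'): R=RRWB U=WYOY F=GBWO D=RGYW B=GBRB
Query 1: B[2] = R
Query 2: U[0] = W
Query 3: B[3] = B
Query 4: U[3] = Y
Query 5: L[1] = Y

Answer: R W B Y Y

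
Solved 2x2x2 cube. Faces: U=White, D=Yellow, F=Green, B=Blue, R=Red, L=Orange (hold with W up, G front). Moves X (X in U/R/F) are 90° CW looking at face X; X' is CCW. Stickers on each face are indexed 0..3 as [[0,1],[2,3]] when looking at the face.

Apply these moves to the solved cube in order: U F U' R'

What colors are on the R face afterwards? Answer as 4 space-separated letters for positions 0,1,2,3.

After move 1 (U): U=WWWW F=RRGG R=BBRR B=OOBB L=GGOO
After move 2 (F): F=GRGR U=WWOG R=WBWR D=RBYY L=GYOY
After move 3 (U'): U=WGWO F=GYGR R=GRWR B=WBBB L=OOOY
After move 4 (R'): R=RRGW U=WBWW F=GGGO D=RYYR B=YBBB
Query: R face = RRGW

Answer: R R G W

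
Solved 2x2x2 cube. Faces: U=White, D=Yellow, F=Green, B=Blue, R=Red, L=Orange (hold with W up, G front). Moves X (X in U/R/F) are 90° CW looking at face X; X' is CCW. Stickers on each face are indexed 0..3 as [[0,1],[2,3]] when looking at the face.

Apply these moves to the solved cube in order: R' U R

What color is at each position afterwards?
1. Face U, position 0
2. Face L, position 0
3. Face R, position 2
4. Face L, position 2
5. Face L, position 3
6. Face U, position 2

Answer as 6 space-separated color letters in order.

Answer: W G R O O B

Derivation:
After move 1 (R'): R=RRRR U=WBWB F=GWGW D=YGYG B=YBYB
After move 2 (U): U=WWBB F=RRGW R=YBRR B=OOYB L=GWOO
After move 3 (R): R=RYRB U=WRBW F=RGGG D=YYYO B=BOWB
Query 1: U[0] = W
Query 2: L[0] = G
Query 3: R[2] = R
Query 4: L[2] = O
Query 5: L[3] = O
Query 6: U[2] = B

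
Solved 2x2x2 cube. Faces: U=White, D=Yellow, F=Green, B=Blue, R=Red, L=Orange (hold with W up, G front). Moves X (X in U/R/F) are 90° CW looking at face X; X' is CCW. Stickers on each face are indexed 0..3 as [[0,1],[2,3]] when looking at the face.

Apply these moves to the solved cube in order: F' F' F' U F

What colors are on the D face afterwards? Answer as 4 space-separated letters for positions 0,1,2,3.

After move 1 (F'): F=GGGG U=WWRR R=YRYR D=OOYY L=OWOW
After move 2 (F'): F=GGGG U=WWYY R=OROR D=WWYY L=OROR
After move 3 (F'): F=GGGG U=WWOO R=WRWR D=RRYY L=OYOY
After move 4 (U): U=OWOW F=WRGG R=BBWR B=OYBB L=GGOY
After move 5 (F): F=GWGR U=OWYG R=OBWR D=WBYY L=GROR
Query: D face = WBYY

Answer: W B Y Y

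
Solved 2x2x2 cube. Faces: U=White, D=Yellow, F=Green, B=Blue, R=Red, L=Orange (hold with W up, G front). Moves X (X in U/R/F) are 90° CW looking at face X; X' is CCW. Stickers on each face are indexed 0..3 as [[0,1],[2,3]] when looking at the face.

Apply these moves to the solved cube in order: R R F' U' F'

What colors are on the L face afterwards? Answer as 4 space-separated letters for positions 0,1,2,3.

After move 1 (R): R=RRRR U=WGWG F=GYGY D=YBYB B=WBWB
After move 2 (R): R=RRRR U=WYWY F=GBGB D=YWYW B=GBGB
After move 3 (F'): F=BBGG U=WYRR R=WRYR D=OOYW L=OYOW
After move 4 (U'): U=YRWR F=OYGG R=BBYR B=WRGB L=GBOW
After move 5 (F'): F=YGOG U=YRBY R=OBOR D=BWYW L=GROW
Query: L face = GROW

Answer: G R O W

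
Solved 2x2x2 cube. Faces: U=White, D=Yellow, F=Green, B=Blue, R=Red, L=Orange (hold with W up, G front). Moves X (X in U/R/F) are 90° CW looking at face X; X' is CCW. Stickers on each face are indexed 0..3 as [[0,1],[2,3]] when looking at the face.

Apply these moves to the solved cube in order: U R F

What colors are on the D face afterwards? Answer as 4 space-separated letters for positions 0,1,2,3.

After move 1 (U): U=WWWW F=RRGG R=BBRR B=OOBB L=GGOO
After move 2 (R): R=RBRB U=WRWG F=RYGY D=YBYO B=WOWB
After move 3 (F): F=GRYY U=WROG R=WBGB D=RRYO L=GYOB
Query: D face = RRYO

Answer: R R Y O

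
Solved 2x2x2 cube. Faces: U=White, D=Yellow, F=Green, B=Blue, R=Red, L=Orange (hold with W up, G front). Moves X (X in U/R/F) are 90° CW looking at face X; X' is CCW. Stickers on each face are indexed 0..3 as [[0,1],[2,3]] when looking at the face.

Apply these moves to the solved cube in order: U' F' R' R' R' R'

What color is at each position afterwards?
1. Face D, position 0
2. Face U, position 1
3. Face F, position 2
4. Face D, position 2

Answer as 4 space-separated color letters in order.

Answer: B W O Y

Derivation:
After move 1 (U'): U=WWWW F=OOGG R=GGRR B=RRBB L=BBOO
After move 2 (F'): F=OGOG U=WWGR R=YGYR D=BOYY L=BWOW
After move 3 (R'): R=GRYY U=WBGR F=OWOR D=BGYG B=YROB
After move 4 (R'): R=RYGY U=WOGY F=OBOR D=BWYR B=GRGB
After move 5 (R'): R=YYRG U=WGGG F=OOOY D=BBYR B=RRWB
After move 6 (R'): R=YGYR U=WWGR F=OGOG D=BOYY B=RRBB
Query 1: D[0] = B
Query 2: U[1] = W
Query 3: F[2] = O
Query 4: D[2] = Y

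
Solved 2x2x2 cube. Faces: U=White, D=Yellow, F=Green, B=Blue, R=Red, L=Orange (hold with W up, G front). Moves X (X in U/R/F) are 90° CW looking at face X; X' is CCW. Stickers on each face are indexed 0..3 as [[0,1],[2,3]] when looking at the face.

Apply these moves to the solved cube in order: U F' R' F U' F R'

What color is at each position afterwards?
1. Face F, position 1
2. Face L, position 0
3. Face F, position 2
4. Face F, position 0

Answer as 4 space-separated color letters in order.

Answer: W Y W R

Derivation:
After move 1 (U): U=WWWW F=RRGG R=BBRR B=OOBB L=GGOO
After move 2 (F'): F=RGRG U=WWBR R=YBYR D=GOYY L=GWOW
After move 3 (R'): R=BRYY U=WBBO F=RWRR D=GGYG B=YOOB
After move 4 (F): F=RRRW U=WBWW R=BROY D=YBYG L=GGOG
After move 5 (U'): U=BWWW F=GGRW R=RROY B=BROB L=YOOG
After move 6 (F): F=RGWG U=BWGO R=WRWY D=ORYG L=YYOB
After move 7 (R'): R=RYWW U=BOGB F=RWWO D=OGYG B=GRRB
Query 1: F[1] = W
Query 2: L[0] = Y
Query 3: F[2] = W
Query 4: F[0] = R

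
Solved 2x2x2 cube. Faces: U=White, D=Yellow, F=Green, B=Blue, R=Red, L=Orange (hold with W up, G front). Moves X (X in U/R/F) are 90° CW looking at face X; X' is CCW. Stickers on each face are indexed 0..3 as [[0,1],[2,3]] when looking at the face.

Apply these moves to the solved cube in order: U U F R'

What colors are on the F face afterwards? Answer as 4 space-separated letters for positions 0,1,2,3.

After move 1 (U): U=WWWW F=RRGG R=BBRR B=OOBB L=GGOO
After move 2 (U): U=WWWW F=BBGG R=OORR B=GGBB L=RROO
After move 3 (F): F=GBGB U=WWOR R=WOWR D=ROYY L=RYOY
After move 4 (R'): R=ORWW U=WBOG F=GWGR D=RBYB B=YGOB
Query: F face = GWGR

Answer: G W G R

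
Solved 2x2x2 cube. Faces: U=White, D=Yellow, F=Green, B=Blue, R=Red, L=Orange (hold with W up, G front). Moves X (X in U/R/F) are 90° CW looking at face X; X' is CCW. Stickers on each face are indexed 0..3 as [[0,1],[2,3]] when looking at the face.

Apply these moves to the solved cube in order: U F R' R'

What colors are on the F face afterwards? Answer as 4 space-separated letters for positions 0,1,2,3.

After move 1 (U): U=WWWW F=RRGG R=BBRR B=OOBB L=GGOO
After move 2 (F): F=GRGR U=WWOG R=WBWR D=RBYY L=GYOY
After move 3 (R'): R=BRWW U=WBOO F=GWGG D=RRYR B=YOBB
After move 4 (R'): R=RWBW U=WBOY F=GBGO D=RWYG B=RORB
Query: F face = GBGO

Answer: G B G O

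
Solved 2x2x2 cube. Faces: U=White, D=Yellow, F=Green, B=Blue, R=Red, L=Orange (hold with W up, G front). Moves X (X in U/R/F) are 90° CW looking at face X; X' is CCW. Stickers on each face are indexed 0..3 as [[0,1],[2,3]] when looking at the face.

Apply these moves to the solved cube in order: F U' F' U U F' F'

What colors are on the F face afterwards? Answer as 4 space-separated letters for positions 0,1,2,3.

After move 1 (F): F=GGGG U=WWOO R=WRWR D=RRYY L=OYOY
After move 2 (U'): U=WOWO F=OYGG R=GGWR B=WRBB L=BBOY
After move 3 (F'): F=YGOG U=WOGW R=RGRR D=BYYY L=BOOW
After move 4 (U): U=GWWO F=RGOG R=WRRR B=BOBB L=YGOW
After move 5 (U): U=WGOW F=WROG R=BORR B=YGBB L=RGOW
After move 6 (F'): F=RGWO U=WGBR R=YOBR D=GWYY L=RWOO
After move 7 (F'): F=GORW U=WGYB R=WOGR D=WOYY L=RROB
Query: F face = GORW

Answer: G O R W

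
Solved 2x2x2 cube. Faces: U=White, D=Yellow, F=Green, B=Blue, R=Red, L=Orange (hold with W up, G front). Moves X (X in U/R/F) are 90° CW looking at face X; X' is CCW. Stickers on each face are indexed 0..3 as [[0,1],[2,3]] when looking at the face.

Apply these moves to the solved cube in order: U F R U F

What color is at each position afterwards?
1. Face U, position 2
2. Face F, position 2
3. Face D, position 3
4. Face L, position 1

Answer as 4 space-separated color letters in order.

After move 1 (U): U=WWWW F=RRGG R=BBRR B=OOBB L=GGOO
After move 2 (F): F=GRGR U=WWOG R=WBWR D=RBYY L=GYOY
After move 3 (R): R=WWRB U=WROR F=GBGY D=RBYO B=GOWB
After move 4 (U): U=OWRR F=WWGY R=GORB B=GYWB L=GBOY
After move 5 (F): F=GWYW U=OWYB R=RORB D=RGYO L=GROB
Query 1: U[2] = Y
Query 2: F[2] = Y
Query 3: D[3] = O
Query 4: L[1] = R

Answer: Y Y O R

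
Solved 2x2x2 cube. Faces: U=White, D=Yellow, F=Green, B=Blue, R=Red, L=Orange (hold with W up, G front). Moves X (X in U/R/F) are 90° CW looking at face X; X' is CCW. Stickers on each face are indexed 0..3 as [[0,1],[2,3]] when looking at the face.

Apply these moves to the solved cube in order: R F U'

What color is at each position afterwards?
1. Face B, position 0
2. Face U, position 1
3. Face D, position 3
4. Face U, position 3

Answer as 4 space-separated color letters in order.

Answer: W O B O

Derivation:
After move 1 (R): R=RRRR U=WGWG F=GYGY D=YBYB B=WBWB
After move 2 (F): F=GGYY U=WGOO R=WRGR D=RRYB L=OYOB
After move 3 (U'): U=GOWO F=OYYY R=GGGR B=WRWB L=WBOB
Query 1: B[0] = W
Query 2: U[1] = O
Query 3: D[3] = B
Query 4: U[3] = O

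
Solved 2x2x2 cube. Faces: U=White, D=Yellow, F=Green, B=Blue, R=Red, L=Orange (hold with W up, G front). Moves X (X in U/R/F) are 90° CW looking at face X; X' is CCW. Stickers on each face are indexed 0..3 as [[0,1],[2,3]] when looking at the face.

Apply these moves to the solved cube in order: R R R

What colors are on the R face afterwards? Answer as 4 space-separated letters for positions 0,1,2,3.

After move 1 (R): R=RRRR U=WGWG F=GYGY D=YBYB B=WBWB
After move 2 (R): R=RRRR U=WYWY F=GBGB D=YWYW B=GBGB
After move 3 (R): R=RRRR U=WBWB F=GWGW D=YGYG B=YBYB
Query: R face = RRRR

Answer: R R R R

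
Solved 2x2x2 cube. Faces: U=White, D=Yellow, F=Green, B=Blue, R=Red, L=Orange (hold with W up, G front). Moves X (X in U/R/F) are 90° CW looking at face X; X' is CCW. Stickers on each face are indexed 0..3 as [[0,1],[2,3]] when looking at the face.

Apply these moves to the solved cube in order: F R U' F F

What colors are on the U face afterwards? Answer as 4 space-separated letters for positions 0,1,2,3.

Answer: G G B R

Derivation:
After move 1 (F): F=GGGG U=WWOO R=WRWR D=RRYY L=OYOY
After move 2 (R): R=WWRR U=WGOG F=GRGY D=RBYB B=OBWB
After move 3 (U'): U=GGWO F=OYGY R=GRRR B=WWWB L=OBOY
After move 4 (F): F=GOYY U=GGYB R=WROR D=RGYB L=OROB
After move 5 (F): F=YGYO U=GGBR R=YRBR D=OWYB L=OROG
Query: U face = GGBR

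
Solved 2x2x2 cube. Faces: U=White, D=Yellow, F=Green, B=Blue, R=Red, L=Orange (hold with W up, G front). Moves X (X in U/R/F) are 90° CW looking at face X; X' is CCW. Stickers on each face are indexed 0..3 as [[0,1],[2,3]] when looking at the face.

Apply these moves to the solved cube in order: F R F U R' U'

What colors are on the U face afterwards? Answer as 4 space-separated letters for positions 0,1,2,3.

Answer: W O Y Y

Derivation:
After move 1 (F): F=GGGG U=WWOO R=WRWR D=RRYY L=OYOY
After move 2 (R): R=WWRR U=WGOG F=GRGY D=RBYB B=OBWB
After move 3 (F): F=GGYR U=WGYY R=OWGR D=RWYB L=OROB
After move 4 (U): U=YWYG F=OWYR R=OBGR B=ORWB L=GGOB
After move 5 (R'): R=BROG U=YWYO F=OWYG D=RWYR B=BRWB
After move 6 (U'): U=WOYY F=GGYG R=OWOG B=BRWB L=BROB
Query: U face = WOYY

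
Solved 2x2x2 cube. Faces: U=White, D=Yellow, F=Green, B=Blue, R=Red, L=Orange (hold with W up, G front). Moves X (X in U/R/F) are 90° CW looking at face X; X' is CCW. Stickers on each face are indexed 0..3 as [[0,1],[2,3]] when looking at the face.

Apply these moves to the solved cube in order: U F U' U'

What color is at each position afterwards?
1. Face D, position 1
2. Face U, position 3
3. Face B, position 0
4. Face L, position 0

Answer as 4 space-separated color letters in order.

Answer: B W G W

Derivation:
After move 1 (U): U=WWWW F=RRGG R=BBRR B=OOBB L=GGOO
After move 2 (F): F=GRGR U=WWOG R=WBWR D=RBYY L=GYOY
After move 3 (U'): U=WGWO F=GYGR R=GRWR B=WBBB L=OOOY
After move 4 (U'): U=GOWW F=OOGR R=GYWR B=GRBB L=WBOY
Query 1: D[1] = B
Query 2: U[3] = W
Query 3: B[0] = G
Query 4: L[0] = W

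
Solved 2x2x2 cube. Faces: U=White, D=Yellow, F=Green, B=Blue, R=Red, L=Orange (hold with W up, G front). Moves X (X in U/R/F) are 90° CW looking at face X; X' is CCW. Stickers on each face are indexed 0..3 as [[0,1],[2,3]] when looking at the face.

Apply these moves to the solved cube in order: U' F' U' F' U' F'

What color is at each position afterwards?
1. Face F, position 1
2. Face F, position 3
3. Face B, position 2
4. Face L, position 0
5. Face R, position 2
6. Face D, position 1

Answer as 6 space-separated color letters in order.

Answer: O B B Y R W

Derivation:
After move 1 (U'): U=WWWW F=OOGG R=GGRR B=RRBB L=BBOO
After move 2 (F'): F=OGOG U=WWGR R=YGYR D=BOYY L=BWOW
After move 3 (U'): U=WRWG F=BWOG R=OGYR B=YGBB L=RROW
After move 4 (F'): F=WGBO U=WROY R=OGBR D=RWYY L=RGOW
After move 5 (U'): U=RYWO F=RGBO R=WGBR B=OGBB L=YGOW
After move 6 (F'): F=GORB U=RYWB R=WGRR D=GWYY L=YOOW
Query 1: F[1] = O
Query 2: F[3] = B
Query 3: B[2] = B
Query 4: L[0] = Y
Query 5: R[2] = R
Query 6: D[1] = W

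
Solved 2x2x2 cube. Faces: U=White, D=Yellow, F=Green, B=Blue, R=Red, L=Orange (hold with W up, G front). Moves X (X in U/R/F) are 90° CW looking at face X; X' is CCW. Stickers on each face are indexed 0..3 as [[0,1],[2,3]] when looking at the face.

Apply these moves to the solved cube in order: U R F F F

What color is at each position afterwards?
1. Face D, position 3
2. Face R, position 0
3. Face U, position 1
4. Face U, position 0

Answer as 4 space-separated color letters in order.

Answer: O B R W

Derivation:
After move 1 (U): U=WWWW F=RRGG R=BBRR B=OOBB L=GGOO
After move 2 (R): R=RBRB U=WRWG F=RYGY D=YBYO B=WOWB
After move 3 (F): F=GRYY U=WROG R=WBGB D=RRYO L=GYOB
After move 4 (F): F=YGYR U=WRBY R=OBGB D=GWYO L=GROR
After move 5 (F): F=YYRG U=WRRR R=BBYB D=GOYO L=GGOW
Query 1: D[3] = O
Query 2: R[0] = B
Query 3: U[1] = R
Query 4: U[0] = W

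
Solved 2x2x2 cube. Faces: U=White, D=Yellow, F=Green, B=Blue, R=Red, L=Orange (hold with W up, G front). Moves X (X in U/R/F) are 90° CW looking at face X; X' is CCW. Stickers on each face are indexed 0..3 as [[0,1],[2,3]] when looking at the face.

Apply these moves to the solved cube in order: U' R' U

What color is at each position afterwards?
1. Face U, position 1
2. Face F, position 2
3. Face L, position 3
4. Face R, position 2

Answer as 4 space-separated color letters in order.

Answer: W G O G

Derivation:
After move 1 (U'): U=WWWW F=OOGG R=GGRR B=RRBB L=BBOO
After move 2 (R'): R=GRGR U=WBWR F=OWGW D=YOYG B=YRYB
After move 3 (U): U=WWRB F=GRGW R=YRGR B=BBYB L=OWOO
Query 1: U[1] = W
Query 2: F[2] = G
Query 3: L[3] = O
Query 4: R[2] = G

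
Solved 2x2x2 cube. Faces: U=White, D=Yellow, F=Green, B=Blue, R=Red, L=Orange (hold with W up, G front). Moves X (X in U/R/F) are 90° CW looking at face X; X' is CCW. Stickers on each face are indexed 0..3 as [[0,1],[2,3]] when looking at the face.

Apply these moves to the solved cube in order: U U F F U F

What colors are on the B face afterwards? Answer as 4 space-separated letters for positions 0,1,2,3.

After move 1 (U): U=WWWW F=RRGG R=BBRR B=OOBB L=GGOO
After move 2 (U): U=WWWW F=BBGG R=OORR B=GGBB L=RROO
After move 3 (F): F=GBGB U=WWOR R=WOWR D=ROYY L=RYOY
After move 4 (F): F=GGBB U=WWYY R=OORR D=WWYY L=RROO
After move 5 (U): U=YWYW F=OOBB R=GGRR B=RRBB L=GGOO
After move 6 (F): F=BOBO U=YWOG R=YGWR D=RGYY L=GWOW
Query: B face = RRBB

Answer: R R B B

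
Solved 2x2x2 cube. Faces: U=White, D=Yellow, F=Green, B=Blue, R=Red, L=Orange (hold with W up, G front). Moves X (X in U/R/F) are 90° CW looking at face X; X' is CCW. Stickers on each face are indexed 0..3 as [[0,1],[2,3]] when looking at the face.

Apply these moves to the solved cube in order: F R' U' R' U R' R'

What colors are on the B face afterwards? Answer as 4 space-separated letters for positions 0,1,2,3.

After move 1 (F): F=GGGG U=WWOO R=WRWR D=RRYY L=OYOY
After move 2 (R'): R=RRWW U=WBOB F=GWGO D=RGYG B=YBRB
After move 3 (U'): U=BBWO F=OYGO R=GWWW B=RRRB L=YBOY
After move 4 (R'): R=WWGW U=BRWR F=OBGO D=RYYO B=GRGB
After move 5 (U): U=WBRR F=WWGO R=GRGW B=YBGB L=OBOY
After move 6 (R'): R=RWGG U=WGRY F=WBGR D=RWYO B=OBYB
After move 7 (R'): R=WGRG U=WYRO F=WGGY D=RBYR B=OBWB
Query: B face = OBWB

Answer: O B W B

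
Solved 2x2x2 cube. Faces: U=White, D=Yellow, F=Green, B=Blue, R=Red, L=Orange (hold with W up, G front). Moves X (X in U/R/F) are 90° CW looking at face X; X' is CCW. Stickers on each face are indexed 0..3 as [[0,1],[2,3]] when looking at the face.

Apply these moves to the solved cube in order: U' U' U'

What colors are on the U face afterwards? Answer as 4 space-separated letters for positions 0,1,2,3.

Answer: W W W W

Derivation:
After move 1 (U'): U=WWWW F=OOGG R=GGRR B=RRBB L=BBOO
After move 2 (U'): U=WWWW F=BBGG R=OORR B=GGBB L=RROO
After move 3 (U'): U=WWWW F=RRGG R=BBRR B=OOBB L=GGOO
Query: U face = WWWW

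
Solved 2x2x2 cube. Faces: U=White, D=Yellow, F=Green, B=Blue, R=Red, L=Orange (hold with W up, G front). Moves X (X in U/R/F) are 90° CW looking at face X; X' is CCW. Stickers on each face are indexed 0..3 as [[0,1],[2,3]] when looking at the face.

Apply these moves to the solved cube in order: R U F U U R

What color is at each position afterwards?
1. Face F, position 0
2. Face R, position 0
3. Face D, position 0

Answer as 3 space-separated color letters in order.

After move 1 (R): R=RRRR U=WGWG F=GYGY D=YBYB B=WBWB
After move 2 (U): U=WWGG F=RRGY R=WBRR B=OOWB L=GYOO
After move 3 (F): F=GRYR U=WWOY R=GBGR D=RWYB L=GYOB
After move 4 (U): U=OWYW F=GBYR R=OOGR B=GYWB L=GROB
After move 5 (U): U=YOWW F=OOYR R=GYGR B=GRWB L=GBOB
After move 6 (R): R=GGRY U=YOWR F=OWYB D=RWYG B=WROB
Query 1: F[0] = O
Query 2: R[0] = G
Query 3: D[0] = R

Answer: O G R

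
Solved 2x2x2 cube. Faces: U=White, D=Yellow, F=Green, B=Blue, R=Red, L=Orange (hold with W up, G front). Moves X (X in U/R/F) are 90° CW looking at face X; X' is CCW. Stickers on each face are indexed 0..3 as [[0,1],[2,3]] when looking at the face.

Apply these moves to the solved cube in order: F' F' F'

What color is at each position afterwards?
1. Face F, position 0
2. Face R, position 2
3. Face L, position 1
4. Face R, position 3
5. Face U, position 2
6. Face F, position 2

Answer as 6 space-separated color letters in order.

Answer: G W Y R O G

Derivation:
After move 1 (F'): F=GGGG U=WWRR R=YRYR D=OOYY L=OWOW
After move 2 (F'): F=GGGG U=WWYY R=OROR D=WWYY L=OROR
After move 3 (F'): F=GGGG U=WWOO R=WRWR D=RRYY L=OYOY
Query 1: F[0] = G
Query 2: R[2] = W
Query 3: L[1] = Y
Query 4: R[3] = R
Query 5: U[2] = O
Query 6: F[2] = G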